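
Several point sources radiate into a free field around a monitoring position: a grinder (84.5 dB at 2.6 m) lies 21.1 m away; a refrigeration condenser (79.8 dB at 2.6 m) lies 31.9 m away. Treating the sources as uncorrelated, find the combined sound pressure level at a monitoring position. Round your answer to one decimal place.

66.9 dB

Propagate each source to the receiver with L = L_ref − 20·log₁₀(r/r_ref), then add intensities.
grinder: 84.5 − 20·log₁₀(21.1/2.6) = 84.5 − 18.19 = 66.31 dB.
refrigeration condenser: 79.8 − 20·log₁₀(31.9/2.6) = 79.8 − 21.78 = 58.02 dB.
Σ 10^(L/10) = 4.914e+06 → L_total = 10·log₁₀(4.914e+06) = 66.91 dB.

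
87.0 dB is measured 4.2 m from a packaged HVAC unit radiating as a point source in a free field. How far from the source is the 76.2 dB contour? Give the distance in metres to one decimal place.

For a point source L₁ − L₂ = 20·log₁₀(r₂/r₁), so r₂ = r₁·10^((L₁−L₂)/20).
r₂ = 4.2·10^((87.0−76.2)/20) = 4.2·10^(10.8/20) = 14.56 m.

14.6 m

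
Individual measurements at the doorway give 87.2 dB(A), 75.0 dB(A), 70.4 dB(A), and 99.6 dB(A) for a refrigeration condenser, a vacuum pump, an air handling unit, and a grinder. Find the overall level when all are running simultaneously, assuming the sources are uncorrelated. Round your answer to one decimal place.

Incoherent sources combine by intensity addition: L_total = 10·log₁₀(Σ 10^(L_i/10)).
Σ 10^(L/10) = 10^(87.2/10) + 10^(75.0/10) + 10^(70.4/10) + 10^(99.6/10) = 9.688e+09.
L_total = 10·log₁₀(9.688e+09) = 99.86 dB(A).

99.9 dB(A)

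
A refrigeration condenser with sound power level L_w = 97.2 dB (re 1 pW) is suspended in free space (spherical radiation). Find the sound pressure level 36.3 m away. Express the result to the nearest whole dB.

55 dB

L_p = L_w − 10·log₁₀(4π·r²) with r = 36.3 m.
4π·r² = 1.656e+04 m², 10·log₁₀ of that is 42.190 dB.
L_p = 97.2 − 42.190 = 55.01 dB.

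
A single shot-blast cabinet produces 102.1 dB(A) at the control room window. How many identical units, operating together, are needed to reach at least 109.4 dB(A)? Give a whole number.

6

N identical sources give L₁ + 10·log₁₀ N, so require 10·log₁₀ N ≥ 109.4 − 102.1 = 7.3 dB.
N ≥ 10^(7.3/10) = 5.370, so N = 6.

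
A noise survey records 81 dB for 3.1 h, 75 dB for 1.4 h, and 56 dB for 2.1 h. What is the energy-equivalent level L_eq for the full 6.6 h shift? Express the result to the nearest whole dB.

78 dB

The energy average is taken in the linear domain: L_eq = 10·log₁₀[(Σ tᵢ·10^(Lᵢ/10))/T], T = 6.6 h.
Σ tᵢ·10^(Lᵢ/10) = 3.1·10^(81/10) + 1.4·10^(75/10) + 2.1·10^(56/10) = 4.354e+08.
L_eq = 10·log₁₀(4.354e+08/6.6) = 78.19 dB.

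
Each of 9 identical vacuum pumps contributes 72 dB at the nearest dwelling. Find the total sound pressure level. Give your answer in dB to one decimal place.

N identical incoherent sources raise the level by 10·log₁₀ N.
L_total = 72 + 10·log₁₀(9) = 72 + 9.542 = 81.54 dB.

81.5 dB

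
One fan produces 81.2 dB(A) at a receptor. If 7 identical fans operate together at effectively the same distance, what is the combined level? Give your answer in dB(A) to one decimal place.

89.7 dB(A)

N identical incoherent sources raise the level by 10·log₁₀ N.
L_total = 81.2 + 10·log₁₀(7) = 81.2 + 8.451 = 89.65 dB(A).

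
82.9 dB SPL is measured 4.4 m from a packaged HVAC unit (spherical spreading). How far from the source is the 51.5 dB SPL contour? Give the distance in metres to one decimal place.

For a point source L₁ − L₂ = 20·log₁₀(r₂/r₁), so r₂ = r₁·10^((L₁−L₂)/20).
r₂ = 4.4·10^((82.9−51.5)/20) = 4.4·10^(31.4/20) = 163.48 m.

163.5 m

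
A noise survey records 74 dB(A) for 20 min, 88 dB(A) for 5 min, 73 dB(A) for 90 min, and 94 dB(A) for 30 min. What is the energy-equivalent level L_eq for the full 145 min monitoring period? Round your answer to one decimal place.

Weight each interval's intensity by its duration and average over T = 145 min:
Σ tᵢ·10^(Lᵢ/10) = 20·10^(74/10) + 5·10^(88/10) + 90·10^(73/10) + 30·10^(94/10) = 8.081e+10.
L_eq = 10·log₁₀(8.081e+10/145) = 87.46 dB(A).

87.5 dB(A)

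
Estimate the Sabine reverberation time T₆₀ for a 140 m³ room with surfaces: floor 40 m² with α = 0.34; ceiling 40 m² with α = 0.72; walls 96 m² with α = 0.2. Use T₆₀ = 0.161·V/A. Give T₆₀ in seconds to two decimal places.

0.37 s

Summing Sᵢαᵢ: 40·0.34 + 40·0.72 + 96·0.2 = 61.60 m².
T₆₀ = 0.161·V/A = 0.161·140/61.60 = 0.366 s.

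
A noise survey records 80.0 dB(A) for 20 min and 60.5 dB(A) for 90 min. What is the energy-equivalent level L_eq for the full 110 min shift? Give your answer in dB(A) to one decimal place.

72.8 dB(A)

L_eq = 10·log₁₀[(1/T)·Σ tᵢ·10^(Lᵢ/10)] with T = 110 min.
Σ tᵢ·10^(Lᵢ/10) = 20·10^(80.0/10) + 90·10^(60.5/10) = 2.101e+09.
L_eq = 10·log₁₀(2.101e+09/110) = 72.81 dB(A).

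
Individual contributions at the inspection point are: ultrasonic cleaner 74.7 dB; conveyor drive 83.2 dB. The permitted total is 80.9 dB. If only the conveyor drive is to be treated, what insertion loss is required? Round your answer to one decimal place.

3.5 dB

Everything except the conveyor drive sums to 10^(74.7/10) = 2.951e+07 in linear terms, 74.70 dB.
The limit corresponds to 10^(80.9/10) = 1.230e+08; subtracting the fixed part leaves 9.351e+07 for the conveyor drive, i.e. 79.71 dB.
Required insertion loss = 83.2 − 79.71 = 3.49 dB.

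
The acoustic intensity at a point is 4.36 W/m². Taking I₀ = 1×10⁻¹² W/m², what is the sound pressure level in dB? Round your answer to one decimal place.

Dividing by I₀ shifts the exponent by 12: I/I₀ = 4.36×10^12.
L = 10·(0.6395 + 12) = 126.39 dB.

126.4 dB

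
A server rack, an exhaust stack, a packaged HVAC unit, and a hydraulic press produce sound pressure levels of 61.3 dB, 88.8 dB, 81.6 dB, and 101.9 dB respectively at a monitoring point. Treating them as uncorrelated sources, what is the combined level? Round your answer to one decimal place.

Incoherent sources combine by intensity addition: L_total = 10·log₁₀(Σ 10^(L_i/10)).
Σ 10^(L/10) = 10^(61.3/10) + 10^(88.8/10) + 10^(81.6/10) + 10^(101.9/10) = 1.639e+10.
L_total = 10·log₁₀(1.639e+10) = 102.15 dB.

102.1 dB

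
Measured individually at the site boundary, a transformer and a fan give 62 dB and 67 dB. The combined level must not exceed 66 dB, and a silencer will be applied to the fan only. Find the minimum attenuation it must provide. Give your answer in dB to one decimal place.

3.2 dB

Everything except the fan sums to 10^(62/10) = 1.585e+06 in linear terms, 62.00 dB.
The limit corresponds to 10^(66/10) = 3.981e+06; subtracting the fixed part leaves 2.396e+06 for the fan, i.e. 63.80 dB.
Required insertion loss = 67 − 63.80 = 3.20 dB.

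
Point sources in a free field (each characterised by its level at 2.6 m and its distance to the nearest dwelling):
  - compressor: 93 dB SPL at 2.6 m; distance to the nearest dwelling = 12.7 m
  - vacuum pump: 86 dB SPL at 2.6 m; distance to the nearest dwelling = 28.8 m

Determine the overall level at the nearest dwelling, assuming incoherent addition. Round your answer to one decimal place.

79.4 dB SPL

Propagate each source to the receiver with L = L_ref − 20·log₁₀(r/r_ref), then add intensities.
compressor: 93 − 20·log₁₀(12.7/2.6) = 93 − 13.78 = 79.22 dB SPL.
vacuum pump: 86 − 20·log₁₀(28.8/2.6) = 86 − 20.89 = 65.11 dB SPL.
Σ 10^(L/10) = 8.687e+07 → L_total = 10·log₁₀(8.687e+07) = 79.39 dB SPL.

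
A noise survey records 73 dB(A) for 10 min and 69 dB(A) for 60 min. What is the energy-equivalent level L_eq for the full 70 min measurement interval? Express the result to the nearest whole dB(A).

Weight each interval's intensity by its duration and average over T = 70 min:
Σ tᵢ·10^(Lᵢ/10) = 10·10^(73/10) + 60·10^(69/10) = 6.761e+08.
L_eq = 10·log₁₀(6.761e+08/70) = 69.85 dB(A).

70 dB(A)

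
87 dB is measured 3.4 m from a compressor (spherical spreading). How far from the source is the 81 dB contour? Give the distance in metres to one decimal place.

Point-source spreading drops the level by 20·log₁₀(r₂/r₁); inverting, r₂/r₁ = 10^(ΔL/20).
r₂ = 3.4·10^((87−81)/20) = 3.4·10^(6.0/20) = 6.78 m.

6.8 m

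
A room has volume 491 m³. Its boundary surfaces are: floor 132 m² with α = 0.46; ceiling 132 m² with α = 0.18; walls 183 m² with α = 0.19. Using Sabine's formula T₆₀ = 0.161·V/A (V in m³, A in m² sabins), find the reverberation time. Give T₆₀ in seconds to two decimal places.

Summing Sᵢαᵢ: 132·0.46 + 132·0.18 + 183·0.19 = 119.25 m².
T₆₀ = 0.161 × 491 / 119.25 = 0.663 s.

0.66 s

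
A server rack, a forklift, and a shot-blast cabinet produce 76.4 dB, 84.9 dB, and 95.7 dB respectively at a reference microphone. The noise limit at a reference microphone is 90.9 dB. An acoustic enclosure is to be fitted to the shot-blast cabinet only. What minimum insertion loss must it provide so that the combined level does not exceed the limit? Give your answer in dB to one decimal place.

Fixed contribution from the other sources: Σ 10^(L/10) = 10^(76.4/10) + 10^(84.9/10) = 3.527e+08 (85.47 dB).
The limit corresponds to 10^(90.9/10) = 1.230e+09; subtracting the fixed part leaves 8.776e+08 for the shot-blast cabinet, i.e. 89.43 dB.
So the shot-blast cabinet must be reduced from 95.7 to 89.43 dB: IL = 6.27 dB.

6.3 dB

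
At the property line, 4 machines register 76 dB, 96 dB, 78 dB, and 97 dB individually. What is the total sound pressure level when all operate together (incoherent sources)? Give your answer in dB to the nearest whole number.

100 dB

Incoherent sources combine by intensity addition: L_total = 10·log₁₀(Σ 10^(L_i/10)).
Σ 10^(L/10) = 10^(76/10) + 10^(96/10) + 10^(78/10) + 10^(97/10) = 9.096e+09.
L_total = 10·log₁₀(9.096e+09) = 99.59 dB.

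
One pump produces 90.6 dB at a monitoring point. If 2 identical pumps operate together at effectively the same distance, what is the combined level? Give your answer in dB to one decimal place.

N identical incoherent sources raise the level by 10·log₁₀ N.
L_total = 90.6 + 10·log₁₀(2) = 90.6 + 3.010 = 93.61 dB.

93.6 dB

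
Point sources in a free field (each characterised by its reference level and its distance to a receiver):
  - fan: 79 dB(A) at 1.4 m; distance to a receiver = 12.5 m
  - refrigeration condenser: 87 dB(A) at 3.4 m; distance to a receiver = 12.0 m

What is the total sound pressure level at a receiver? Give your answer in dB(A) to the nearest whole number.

76 dB(A)

First find each source's level at the receiver (point-source: −20·log₁₀(r/r_ref)), then combine on an intensity basis.
fan: 79 − 20·log₁₀(12.5/1.4) = 79 − 19.02 = 59.98 dB(A).
refrigeration condenser: 87 − 20·log₁₀(12.0/3.4) = 87 − 10.95 = 76.05 dB(A).
Σ 10^(L/10) = 4.123e+07 → L_total = 10·log₁₀(4.123e+07) = 76.15 dB(A).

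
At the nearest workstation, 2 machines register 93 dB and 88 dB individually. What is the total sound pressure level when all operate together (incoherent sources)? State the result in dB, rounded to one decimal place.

Incoherent sources combine by intensity addition: L_total = 10·log₁₀(Σ 10^(L_i/10)).
Σ 10^(L/10) = 10^(93/10) + 10^(88/10) = 2.626e+09.
L_total = 10·log₁₀(2.626e+09) = 94.19 dB.

94.2 dB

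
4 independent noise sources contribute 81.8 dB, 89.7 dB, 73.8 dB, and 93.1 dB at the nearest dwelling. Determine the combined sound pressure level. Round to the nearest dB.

95 dB

For uncorrelated sources the intensities add, so convert each level to linear form, sum, and take 10·log₁₀ of the total.
Σ 10^(L/10) = 10^(81.8/10) + 10^(89.7/10) + 10^(73.8/10) + 10^(93.1/10) = 3.150e+09.
L_total = 10·log₁₀(3.150e+09) = 94.98 dB.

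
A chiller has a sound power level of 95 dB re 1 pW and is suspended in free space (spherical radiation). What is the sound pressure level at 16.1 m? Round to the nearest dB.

The power spreads over a sphere of area 4π·r², so L_p = L_w − 10·log₁₀(4π·r²).
4π·r² = 3257 m², 10·log₁₀ of that is 35.129 dB.
L_p = 95 − 35.129 = 59.87 dB.

60 dB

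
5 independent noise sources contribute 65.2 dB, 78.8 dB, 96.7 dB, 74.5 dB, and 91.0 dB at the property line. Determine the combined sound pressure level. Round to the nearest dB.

98 dB

Incoherent sources combine by intensity addition: L_total = 10·log₁₀(Σ 10^(L_i/10)).
Σ 10^(L/10) = 10^(65.2/10) + 10^(78.8/10) + 10^(96.7/10) + 10^(74.5/10) + 10^(91.0/10) = 6.044e+09.
L_total = 10·log₁₀(6.044e+09) = 97.81 dB.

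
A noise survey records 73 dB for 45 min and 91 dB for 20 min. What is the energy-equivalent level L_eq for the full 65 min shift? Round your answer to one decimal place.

86.0 dB

Weight each interval's intensity by its duration and average over T = 65 min:
Σ tᵢ·10^(Lᵢ/10) = 45·10^(73/10) + 20·10^(91/10) = 2.608e+10.
L_eq = 10·log₁₀(2.608e+10/65) = 86.03 dB.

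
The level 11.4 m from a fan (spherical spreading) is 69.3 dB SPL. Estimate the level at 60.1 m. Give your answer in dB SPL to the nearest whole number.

55 dB SPL

Spherical spreading from a point source gives a 20·log₁₀(r₂/r₁) drop.
L₂ = 69.3 − 20·log₁₀(60.1/11.4) = 69.3 − 14.439 = 54.86 dB SPL.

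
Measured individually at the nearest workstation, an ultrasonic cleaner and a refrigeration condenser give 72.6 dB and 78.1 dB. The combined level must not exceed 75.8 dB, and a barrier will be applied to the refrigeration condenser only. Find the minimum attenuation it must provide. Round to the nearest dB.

5 dB

Fixed contribution from the other source: Σ 10^(L/10) = 10^(72.6/10) = 1.820e+07 (72.60 dB).
To meet 75.8 dB overall, the treated refrigeration condenser may contribute at most 10^(75.8/10) − 1.820e+07 = 1.982e+07, i.e. 72.97 dB.
Required insertion loss = 78.1 − 72.97 = 5.13 dB.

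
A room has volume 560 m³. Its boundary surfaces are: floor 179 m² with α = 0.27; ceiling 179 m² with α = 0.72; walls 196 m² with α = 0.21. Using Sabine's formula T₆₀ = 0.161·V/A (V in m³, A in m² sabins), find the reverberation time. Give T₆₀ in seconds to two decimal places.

0.41 s

Summing Sᵢαᵢ: 179·0.27 + 179·0.72 + 196·0.21 = 218.37 m².
T₆₀ = 0.161 × 560 / 218.37 = 0.413 s.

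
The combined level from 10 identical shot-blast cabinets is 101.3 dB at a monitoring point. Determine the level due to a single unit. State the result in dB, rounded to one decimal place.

91.3 dB

For N identical incoherent sources L_total = L₁ + 10·log₁₀ N, so L₁ = 101.3 − 10·log₁₀(10) = 101.3 − 10.000.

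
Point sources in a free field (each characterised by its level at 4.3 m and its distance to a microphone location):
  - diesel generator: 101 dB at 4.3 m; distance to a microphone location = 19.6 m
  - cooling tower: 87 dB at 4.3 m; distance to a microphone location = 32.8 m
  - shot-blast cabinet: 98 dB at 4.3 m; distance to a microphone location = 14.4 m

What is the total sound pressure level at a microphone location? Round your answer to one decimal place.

90.7 dB

Propagate each source to the receiver with L = L_ref − 20·log₁₀(r/r_ref), then add intensities.
diesel generator: 101 − 20·log₁₀(19.6/4.3) = 101 − 13.18 = 87.82 dB.
cooling tower: 87 − 20·log₁₀(32.8/4.3) = 87 − 17.65 = 69.35 dB.
shot-blast cabinet: 98 − 20·log₁₀(14.4/4.3) = 98 − 10.50 = 87.50 dB.
Σ 10^(L/10) = 1.177e+09 → L_total = 10·log₁₀(1.177e+09) = 90.71 dB.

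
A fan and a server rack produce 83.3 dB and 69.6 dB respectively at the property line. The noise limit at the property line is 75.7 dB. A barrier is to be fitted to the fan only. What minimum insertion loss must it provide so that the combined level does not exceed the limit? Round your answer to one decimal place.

Everything except the fan sums to 10^(69.6/10) = 9.120e+06 in linear terms, 69.60 dB.
The limit corresponds to 10^(75.7/10) = 3.715e+07; subtracting the fixed part leaves 2.803e+07 for the fan, i.e. 74.48 dB.
Required insertion loss = 83.3 − 74.48 = 8.82 dB.

8.8 dB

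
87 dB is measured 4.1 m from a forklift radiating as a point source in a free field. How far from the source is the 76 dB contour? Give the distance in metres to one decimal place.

14.5 m

For a point source L₁ − L₂ = 20·log₁₀(r₂/r₁), so r₂ = r₁·10^((L₁−L₂)/20).
r₂ = 4.1·10^((87−76)/20) = 4.1·10^(11.0/20) = 14.55 m.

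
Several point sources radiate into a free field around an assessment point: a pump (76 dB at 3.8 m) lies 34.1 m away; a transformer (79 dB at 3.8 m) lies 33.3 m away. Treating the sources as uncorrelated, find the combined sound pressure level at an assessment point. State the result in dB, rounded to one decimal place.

61.8 dB

Propagate each source to the receiver with L = L_ref − 20·log₁₀(r/r_ref), then add intensities.
pump: 76 − 20·log₁₀(34.1/3.8) = 76 − 19.06 = 56.94 dB.
transformer: 79 − 20·log₁₀(33.3/3.8) = 79 − 18.85 = 60.15 dB.
Σ 10^(L/10) = 1.529e+06 → L_total = 10·log₁₀(1.529e+06) = 61.84 dB.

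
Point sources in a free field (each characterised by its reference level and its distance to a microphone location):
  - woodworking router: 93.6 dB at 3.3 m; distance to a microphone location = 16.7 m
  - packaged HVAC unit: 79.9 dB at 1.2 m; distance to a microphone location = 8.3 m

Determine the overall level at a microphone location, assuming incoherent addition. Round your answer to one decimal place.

79.6 dB

Propagate each source to the receiver with L = L_ref − 20·log₁₀(r/r_ref), then add intensities.
woodworking router: 93.6 − 20·log₁₀(16.7/3.3) = 93.6 − 14.08 = 79.52 dB.
packaged HVAC unit: 79.9 − 20·log₁₀(8.3/1.2) = 79.9 − 16.80 = 63.10 dB.
Σ 10^(L/10) = 9.150e+07 → L_total = 10·log₁₀(9.150e+07) = 79.61 dB.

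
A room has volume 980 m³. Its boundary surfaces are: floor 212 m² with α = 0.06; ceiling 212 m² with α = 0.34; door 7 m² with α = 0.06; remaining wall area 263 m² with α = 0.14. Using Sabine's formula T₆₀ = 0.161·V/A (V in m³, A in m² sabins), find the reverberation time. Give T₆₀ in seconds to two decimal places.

Summing Sᵢαᵢ: 212·0.06 + 212·0.34 + 7·0.06 + 263·0.14 = 122.04 m².
T₆₀ = 0.161·V/A = 0.161·980/122.04 = 1.293 s.

1.29 s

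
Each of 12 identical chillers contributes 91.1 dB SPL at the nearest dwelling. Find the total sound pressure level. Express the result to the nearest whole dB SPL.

N identical incoherent sources raise the level by 10·log₁₀ N.
L_total = 91.1 + 10·log₁₀(12) = 91.1 + 10.792 = 101.89 dB SPL.

102 dB SPL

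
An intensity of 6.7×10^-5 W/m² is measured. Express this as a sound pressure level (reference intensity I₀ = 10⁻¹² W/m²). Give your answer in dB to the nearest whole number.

78 dB

L = 10·log₁₀(I/I₀) = 10·log₁₀(6.7×10^-5/10⁻¹²) = 10·log₁₀(6.7×10^7).
L = 10·(0.8261 + 7) = 78.26 dB.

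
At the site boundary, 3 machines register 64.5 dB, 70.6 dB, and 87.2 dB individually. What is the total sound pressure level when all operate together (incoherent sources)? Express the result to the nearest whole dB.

87 dB

For uncorrelated sources the intensities add, so convert each level to linear form, sum, and take 10·log₁₀ of the total.
Σ 10^(L/10) = 10^(64.5/10) + 10^(70.6/10) + 10^(87.2/10) = 5.391e+08.
L_total = 10·log₁₀(5.391e+08) = 87.32 dB.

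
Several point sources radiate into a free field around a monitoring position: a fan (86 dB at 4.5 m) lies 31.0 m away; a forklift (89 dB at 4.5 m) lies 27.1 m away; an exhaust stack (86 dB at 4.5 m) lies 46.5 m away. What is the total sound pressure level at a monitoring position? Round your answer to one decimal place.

75.3 dB

First find each source's level at the receiver (point-source: −20·log₁₀(r/r_ref)), then combine on an intensity basis.
fan: 86 − 20·log₁₀(31.0/4.5) = 86 − 16.76 = 69.24 dB.
forklift: 89 − 20·log₁₀(27.1/4.5) = 89 − 15.60 = 73.40 dB.
exhaust stack: 86 − 20·log₁₀(46.5/4.5) = 86 − 20.28 = 65.72 dB.
Σ 10^(L/10) = 3.402e+07 → L_total = 10·log₁₀(3.402e+07) = 75.32 dB.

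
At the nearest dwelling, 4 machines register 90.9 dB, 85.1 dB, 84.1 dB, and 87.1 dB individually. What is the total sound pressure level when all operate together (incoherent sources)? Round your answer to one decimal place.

93.7 dB

Incoherent sources combine by intensity addition: L_total = 10·log₁₀(Σ 10^(L_i/10)).
Σ 10^(L/10) = 10^(90.9/10) + 10^(85.1/10) + 10^(84.1/10) + 10^(87.1/10) = 2.324e+09.
L_total = 10·log₁₀(2.324e+09) = 93.66 dB.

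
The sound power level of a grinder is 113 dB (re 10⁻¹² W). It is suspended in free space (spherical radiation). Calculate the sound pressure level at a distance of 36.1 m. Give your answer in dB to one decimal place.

70.9 dB

L_p = L_w − 10·log₁₀(4π·r²) with r = 36.1 m.
4π·r² = 1.638e+04 m², 10·log₁₀ of that is 42.142 dB.
L_p = 113 − 42.142 = 70.86 dB.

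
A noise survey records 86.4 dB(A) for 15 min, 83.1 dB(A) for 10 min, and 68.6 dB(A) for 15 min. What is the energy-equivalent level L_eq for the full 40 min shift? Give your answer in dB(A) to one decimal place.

83.4 dB(A)

The energy average is taken in the linear domain: L_eq = 10·log₁₀[(Σ tᵢ·10^(Lᵢ/10))/T], T = 40 min.
Σ tᵢ·10^(Lᵢ/10) = 15·10^(86.4/10) + 10·10^(83.1/10) + 15·10^(68.6/10) = 8.698e+09.
L_eq = 10·log₁₀(8.698e+09/40) = 83.37 dB(A).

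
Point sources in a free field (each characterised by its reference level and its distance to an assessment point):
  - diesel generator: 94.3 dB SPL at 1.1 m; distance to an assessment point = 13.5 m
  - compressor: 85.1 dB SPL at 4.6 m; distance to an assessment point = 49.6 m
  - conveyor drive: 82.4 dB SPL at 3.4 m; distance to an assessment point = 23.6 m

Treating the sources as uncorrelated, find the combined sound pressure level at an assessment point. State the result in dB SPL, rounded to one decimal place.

Propagate each source to the receiver with L = L_ref − 20·log₁₀(r/r_ref), then add intensities.
diesel generator: 94.3 − 20·log₁₀(13.5/1.1) = 94.3 − 21.78 = 72.52 dB SPL.
compressor: 85.1 − 20·log₁₀(49.6/4.6) = 85.1 − 20.65 = 64.45 dB SPL.
conveyor drive: 82.4 − 20·log₁₀(23.6/3.4) = 82.4 − 16.83 = 65.57 dB SPL.
Σ 10^(L/10) = 2.426e+07 → L_total = 10·log₁₀(2.426e+07) = 73.85 dB SPL.

73.8 dB SPL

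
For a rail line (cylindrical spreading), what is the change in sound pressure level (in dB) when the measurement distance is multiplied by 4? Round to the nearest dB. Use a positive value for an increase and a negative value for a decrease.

With cylindrical spreading the level changes by −10·log₁₀(r₂/r₁).
ΔL = −10·log₁₀(4) = -6.02 dB.

-6 dB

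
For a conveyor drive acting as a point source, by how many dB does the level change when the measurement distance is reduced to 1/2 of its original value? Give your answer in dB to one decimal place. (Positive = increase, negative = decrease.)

With spherical spreading the level changes by −20·log₁₀(r₂/r₁).
ΔL = −20·log₁₀(0.5) = +6.02 dB.

+6.0 dB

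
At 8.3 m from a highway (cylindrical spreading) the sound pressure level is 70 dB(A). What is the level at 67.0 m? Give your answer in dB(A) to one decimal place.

60.9 dB(A)

Line-source attenuation: ΔL = 10·log₁₀(r₂/r₁) = 10·log₁₀(67.0/8.3) = 9.070 dB.
L₂ = 70 − 10·log₁₀(67.0/8.3) = 70 − 9.070 = 60.93 dB(A).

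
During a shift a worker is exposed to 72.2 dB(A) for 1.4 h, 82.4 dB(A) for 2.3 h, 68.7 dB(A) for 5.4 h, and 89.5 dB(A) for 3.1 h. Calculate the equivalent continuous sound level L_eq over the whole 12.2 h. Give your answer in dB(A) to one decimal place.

84.2 dB(A)

Weight each interval's intensity by its duration and average over T = 12.2 h:
Σ tᵢ·10^(Lᵢ/10) = 1.4·10^(72.2/10) + 2.3·10^(82.4/10) + 5.4·10^(68.7/10) + 3.1·10^(89.5/10) = 3.226e+09.
L_eq = 10·log₁₀(3.226e+09/12.2) = 84.22 dB(A).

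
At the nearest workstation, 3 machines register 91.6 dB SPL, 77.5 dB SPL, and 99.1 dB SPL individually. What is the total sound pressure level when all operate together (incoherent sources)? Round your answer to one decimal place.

99.8 dB SPL

Incoherent sources combine by intensity addition: L_total = 10·log₁₀(Σ 10^(L_i/10)).
Σ 10^(L/10) = 10^(91.6/10) + 10^(77.5/10) + 10^(99.1/10) = 9.630e+09.
L_total = 10·log₁₀(9.630e+09) = 99.84 dB SPL.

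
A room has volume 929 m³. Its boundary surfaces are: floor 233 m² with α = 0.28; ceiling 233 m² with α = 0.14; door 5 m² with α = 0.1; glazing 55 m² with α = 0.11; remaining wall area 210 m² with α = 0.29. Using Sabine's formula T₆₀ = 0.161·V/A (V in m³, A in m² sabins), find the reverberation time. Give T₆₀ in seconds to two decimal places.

0.90 s

A = Σ Sᵢαᵢ = 233·0.28 + 233·0.14 + 5·0.1 + 55·0.11 + 210·0.29 = 165.31 m².
T₆₀ = 0.161 × 929 / 165.31 = 0.905 s.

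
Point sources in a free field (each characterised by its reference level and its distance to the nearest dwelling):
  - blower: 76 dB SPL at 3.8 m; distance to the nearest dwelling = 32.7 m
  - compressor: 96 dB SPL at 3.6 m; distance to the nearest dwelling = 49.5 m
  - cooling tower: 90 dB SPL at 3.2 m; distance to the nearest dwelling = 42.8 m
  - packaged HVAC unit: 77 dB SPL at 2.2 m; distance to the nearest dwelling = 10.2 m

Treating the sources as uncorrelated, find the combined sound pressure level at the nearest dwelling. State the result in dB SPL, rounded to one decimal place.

74.7 dB SPL

Propagate each source to the receiver with L = L_ref − 20·log₁₀(r/r_ref), then add intensities.
blower: 76 − 20·log₁₀(32.7/3.8) = 76 − 18.70 = 57.30 dB SPL.
compressor: 96 − 20·log₁₀(49.5/3.6) = 96 − 22.77 = 73.23 dB SPL.
cooling tower: 90 − 20·log₁₀(42.8/3.2) = 90 − 22.53 = 67.47 dB SPL.
packaged HVAC unit: 77 − 20·log₁₀(10.2/2.2) = 77 − 13.32 = 63.68 dB SPL.
Σ 10^(L/10) = 2.952e+07 → L_total = 10·log₁₀(2.952e+07) = 74.70 dB SPL.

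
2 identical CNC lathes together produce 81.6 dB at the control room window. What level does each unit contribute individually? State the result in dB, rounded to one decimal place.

78.6 dB

Dividing the total intensity by 2 lowers the level by 10·log₁₀ 2 = 3.010 dB: L₁ = 81.6 − 3.010.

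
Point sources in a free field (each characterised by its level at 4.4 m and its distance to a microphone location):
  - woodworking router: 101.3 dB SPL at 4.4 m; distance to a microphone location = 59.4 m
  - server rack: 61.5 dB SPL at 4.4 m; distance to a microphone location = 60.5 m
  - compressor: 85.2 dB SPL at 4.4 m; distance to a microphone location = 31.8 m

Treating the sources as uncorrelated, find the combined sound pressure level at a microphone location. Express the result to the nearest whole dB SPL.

79 dB SPL

First find each source's level at the receiver (point-source: −20·log₁₀(r/r_ref)), then combine on an intensity basis.
woodworking router: 101.3 − 20·log₁₀(59.4/4.4) = 101.3 − 22.61 = 78.69 dB SPL.
server rack: 61.5 − 20·log₁₀(60.5/4.4) = 61.5 − 22.77 = 38.73 dB SPL.
compressor: 85.2 − 20·log₁₀(31.8/4.4) = 85.2 − 17.18 = 68.02 dB SPL.
Σ 10^(L/10) = 8.036e+07 → L_total = 10·log₁₀(8.036e+07) = 79.05 dB SPL.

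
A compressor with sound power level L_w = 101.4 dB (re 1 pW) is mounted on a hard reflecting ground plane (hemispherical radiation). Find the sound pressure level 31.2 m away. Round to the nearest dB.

Free-field hemispherical radiation: L_p = L_w − 10·log₁₀(2π·r²), r = 31.2 m.
2π·r² = 6116 m², 10·log₁₀ of that is 37.865 dB.
L_p = 101.4 − 37.865 = 63.54 dB.

64 dB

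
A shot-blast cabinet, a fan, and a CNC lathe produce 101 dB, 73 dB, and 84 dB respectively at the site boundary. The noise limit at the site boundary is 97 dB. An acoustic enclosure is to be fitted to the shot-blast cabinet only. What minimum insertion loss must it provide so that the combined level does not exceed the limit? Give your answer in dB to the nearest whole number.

Fixed contribution from the other sources: Σ 10^(L/10) = 10^(73/10) + 10^(84/10) = 2.711e+08 (84.33 dB).
The limit corresponds to 10^(97/10) = 5.012e+09; subtracting the fixed part leaves 4.741e+09 for the shot-blast cabinet, i.e. 96.76 dB.
Required insertion loss = 101 − 96.76 = 4.24 dB.

4 dB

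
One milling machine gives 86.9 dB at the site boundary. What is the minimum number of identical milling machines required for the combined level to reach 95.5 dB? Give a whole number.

8

The shortfall is 95.5 − 86.9 = 8.6 dB, and N units add 10·log₁₀ N, so need 10·log₁₀ N ≥ 8.6.
N ≥ 10^(8.6/10) = 7.244, so N = 8.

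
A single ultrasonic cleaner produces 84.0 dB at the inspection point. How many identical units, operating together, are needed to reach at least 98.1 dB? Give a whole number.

26

Need L₁ + 10·log₁₀ N ≥ 98.1, i.e. log₁₀ N ≥ 1.41.
N ≥ 10^(14.1/10) = 25.704, so N = 26.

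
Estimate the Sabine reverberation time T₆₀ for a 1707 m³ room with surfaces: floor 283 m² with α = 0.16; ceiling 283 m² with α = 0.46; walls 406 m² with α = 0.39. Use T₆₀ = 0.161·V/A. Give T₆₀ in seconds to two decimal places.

Summing Sᵢαᵢ: 283·0.16 + 283·0.46 + 406·0.39 = 333.80 m².
T₆₀ = 0.161·V/A = 0.161·1707/333.80 = 0.823 s.

0.82 s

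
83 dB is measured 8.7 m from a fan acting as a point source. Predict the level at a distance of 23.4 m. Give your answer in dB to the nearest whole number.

74 dB

Point-source attenuation: ΔL = 20·log₁₀(r₂/r₁) = 20·log₁₀(23.4/8.7) = 8.594 dB.
L₂ = 83 − 20·log₁₀(23.4/8.7) = 83 − 8.594 = 74.41 dB.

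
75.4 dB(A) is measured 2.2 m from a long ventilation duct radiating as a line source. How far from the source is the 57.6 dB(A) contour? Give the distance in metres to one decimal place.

The 17.8 dB drop corresponds to a distance ratio of 10^(17.8/10) for a line source.
r₂ = 2.2·10^((75.4−57.6)/10) = 2.2·10^(17.8/10) = 132.56 m.

132.6 m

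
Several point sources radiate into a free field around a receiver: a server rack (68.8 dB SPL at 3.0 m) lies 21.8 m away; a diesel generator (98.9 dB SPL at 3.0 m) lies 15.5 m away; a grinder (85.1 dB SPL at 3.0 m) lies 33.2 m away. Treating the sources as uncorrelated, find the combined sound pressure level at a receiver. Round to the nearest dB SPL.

Propagate each source to the receiver with L = L_ref − 20·log₁₀(r/r_ref), then add intensities.
server rack: 68.8 − 20·log₁₀(21.8/3.0) = 68.8 − 17.23 = 51.57 dB SPL.
diesel generator: 98.9 − 20·log₁₀(15.5/3.0) = 98.9 − 14.26 = 84.64 dB SPL.
grinder: 85.1 − 20·log₁₀(33.2/3.0) = 85.1 − 20.88 = 64.22 dB SPL.
Σ 10^(L/10) = 2.936e+08 → L_total = 10·log₁₀(2.936e+08) = 84.68 dB SPL.

85 dB SPL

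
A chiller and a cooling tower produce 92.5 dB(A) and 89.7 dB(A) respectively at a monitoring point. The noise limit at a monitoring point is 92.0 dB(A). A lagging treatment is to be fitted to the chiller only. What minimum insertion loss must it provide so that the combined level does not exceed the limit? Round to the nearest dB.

4 dB

Everything except the chiller sums to 10^(89.7/10) = 9.333e+08 in linear terms, 89.70 dB(A).
To meet 92.0 dB(A) overall, the treated chiller may contribute at most 10^(92.0/10) − 9.333e+08 = 6.516e+08, i.e. 88.14 dB(A).
Required insertion loss = 92.5 − 88.14 = 4.36 dB.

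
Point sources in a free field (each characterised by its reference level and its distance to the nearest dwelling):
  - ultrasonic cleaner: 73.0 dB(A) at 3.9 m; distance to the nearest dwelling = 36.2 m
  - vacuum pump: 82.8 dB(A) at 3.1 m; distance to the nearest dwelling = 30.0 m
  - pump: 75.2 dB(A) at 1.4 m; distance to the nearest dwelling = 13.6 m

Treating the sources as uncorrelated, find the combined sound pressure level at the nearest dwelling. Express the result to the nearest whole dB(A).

Propagate each source to the receiver with L = L_ref − 20·log₁₀(r/r_ref), then add intensities.
ultrasonic cleaner: 73.0 − 20·log₁₀(36.2/3.9) = 73.0 − 19.35 = 53.65 dB(A).
vacuum pump: 82.8 − 20·log₁₀(30.0/3.1) = 82.8 − 19.72 = 63.08 dB(A).
pump: 75.2 − 20·log₁₀(13.6/1.4) = 75.2 − 19.75 = 55.45 dB(A).
Σ 10^(L/10) = 2.617e+06 → L_total = 10·log₁₀(2.617e+06) = 64.18 dB(A).

64 dB(A)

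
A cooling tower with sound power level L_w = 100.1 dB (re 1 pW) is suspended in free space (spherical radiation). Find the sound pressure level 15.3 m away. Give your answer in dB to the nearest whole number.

65 dB

The power spreads over a sphere of area 4π·r², so L_p = L_w − 10·log₁₀(4π·r²).
4π·r² = 2942 m², 10·log₁₀ of that is 34.686 dB.
L_p = 100.1 − 34.686 = 65.41 dB.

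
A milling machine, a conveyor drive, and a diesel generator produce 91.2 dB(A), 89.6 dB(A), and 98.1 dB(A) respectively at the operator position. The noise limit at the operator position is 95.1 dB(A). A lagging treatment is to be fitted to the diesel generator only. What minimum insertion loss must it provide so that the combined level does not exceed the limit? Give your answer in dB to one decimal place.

8.1 dB

The untreated sources together contribute 10^(91.2/10) + 10^(89.6/10) = 2.230e+09, i.e. 93.48 dB(A).
The limit corresponds to 10^(95.1/10) = 3.236e+09; subtracting the fixed part leaves 1.006e+09 for the diesel generator, i.e. 90.02 dB(A).
So the diesel generator must be reduced from 98.1 to 90.02 dB(A): IL = 8.08 dB.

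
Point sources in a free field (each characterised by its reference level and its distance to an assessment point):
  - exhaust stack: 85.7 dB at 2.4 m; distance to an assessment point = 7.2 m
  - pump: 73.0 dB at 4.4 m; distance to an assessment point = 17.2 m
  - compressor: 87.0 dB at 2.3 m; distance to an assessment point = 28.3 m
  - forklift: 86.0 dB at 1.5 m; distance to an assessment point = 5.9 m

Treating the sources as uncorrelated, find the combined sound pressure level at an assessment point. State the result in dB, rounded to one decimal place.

78.6 dB

First find each source's level at the receiver (point-source: −20·log₁₀(r/r_ref)), then combine on an intensity basis.
exhaust stack: 85.7 − 20·log₁₀(7.2/2.4) = 85.7 − 9.54 = 76.16 dB.
pump: 73.0 − 20·log₁₀(17.2/4.4) = 73.0 − 11.84 = 61.16 dB.
compressor: 87.0 − 20·log₁₀(28.3/2.3) = 87.0 − 21.80 = 65.20 dB.
forklift: 86.0 − 20·log₁₀(5.9/1.5) = 86.0 − 11.90 = 74.10 dB.
Σ 10^(L/10) = 7.163e+07 → L_total = 10·log₁₀(7.163e+07) = 78.55 dB.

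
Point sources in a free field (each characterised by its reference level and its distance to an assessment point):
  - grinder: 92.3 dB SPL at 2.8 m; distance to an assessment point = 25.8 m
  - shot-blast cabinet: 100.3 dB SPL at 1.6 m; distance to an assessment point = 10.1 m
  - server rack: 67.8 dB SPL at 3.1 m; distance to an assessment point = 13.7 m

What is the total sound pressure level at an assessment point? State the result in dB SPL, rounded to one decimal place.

First find each source's level at the receiver (point-source: −20·log₁₀(r/r_ref)), then combine on an intensity basis.
grinder: 92.3 − 20·log₁₀(25.8/2.8) = 92.3 − 19.29 = 73.01 dB SPL.
shot-blast cabinet: 100.3 − 20·log₁₀(10.1/1.6) = 100.3 − 16.00 = 84.30 dB SPL.
server rack: 67.8 − 20·log₁₀(13.7/3.1) = 67.8 − 12.91 = 54.89 dB SPL.
Σ 10^(L/10) = 2.892e+08 → L_total = 10·log₁₀(2.892e+08) = 84.61 dB SPL.

84.6 dB SPL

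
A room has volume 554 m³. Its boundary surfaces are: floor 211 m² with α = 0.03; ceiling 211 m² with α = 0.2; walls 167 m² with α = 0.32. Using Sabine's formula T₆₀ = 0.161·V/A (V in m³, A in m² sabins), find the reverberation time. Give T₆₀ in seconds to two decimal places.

0.87 s

A = Σ Sᵢαᵢ = 211·0.03 + 211·0.2 + 167·0.32 = 101.97 m².
T₆₀ = 0.161·V/A = 0.161·554/101.97 = 0.875 s.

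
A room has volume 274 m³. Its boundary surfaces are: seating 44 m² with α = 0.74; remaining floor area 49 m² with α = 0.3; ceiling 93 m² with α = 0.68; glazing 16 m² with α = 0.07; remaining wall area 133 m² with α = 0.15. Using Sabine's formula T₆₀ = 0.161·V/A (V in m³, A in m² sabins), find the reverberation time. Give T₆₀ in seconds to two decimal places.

A = Σ Sᵢαᵢ = 44·0.74 + 49·0.3 + 93·0.68 + 16·0.07 + 133·0.15 = 131.57 m².
T₆₀ = 0.161 × 274 / 131.57 = 0.335 s.

0.34 s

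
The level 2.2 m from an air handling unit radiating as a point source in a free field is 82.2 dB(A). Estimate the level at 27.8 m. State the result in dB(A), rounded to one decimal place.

60.2 dB(A)

Spherical spreading from a point source gives a 20·log₁₀(r₂/r₁) drop.
L₂ = 82.2 − 20·log₁₀(27.8/2.2) = 82.2 − 22.032 = 60.17 dB(A).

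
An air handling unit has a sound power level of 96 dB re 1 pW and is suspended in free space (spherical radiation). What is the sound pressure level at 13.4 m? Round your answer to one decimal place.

62.5 dB

Free-field spherical radiation: L_p = L_w − 10·log₁₀(4π·r²), r = 13.4 m.
4π·r² = 2256 m², 10·log₁₀ of that is 33.534 dB.
L_p = 96 − 33.534 = 62.47 dB.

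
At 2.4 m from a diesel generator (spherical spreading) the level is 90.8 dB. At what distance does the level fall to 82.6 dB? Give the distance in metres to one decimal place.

6.2 m

For a point source L₁ − L₂ = 20·log₁₀(r₂/r₁), so r₂ = r₁·10^((L₁−L₂)/20).
r₂ = 2.4·10^((90.8−82.6)/20) = 2.4·10^(8.2/20) = 6.17 m.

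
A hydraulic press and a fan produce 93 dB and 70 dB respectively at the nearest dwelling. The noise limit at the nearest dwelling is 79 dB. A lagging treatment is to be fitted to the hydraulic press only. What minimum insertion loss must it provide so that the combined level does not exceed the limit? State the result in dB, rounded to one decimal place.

14.6 dB

Fixed contribution from the other source: Σ 10^(L/10) = 10^(70/10) = 1.000e+07 (70.00 dB).
The limit corresponds to 10^(79/10) = 7.943e+07; subtracting the fixed part leaves 6.943e+07 for the hydraulic press, i.e. 78.42 dB.
So the hydraulic press must be reduced from 93 to 78.42 dB: IL = 14.58 dB.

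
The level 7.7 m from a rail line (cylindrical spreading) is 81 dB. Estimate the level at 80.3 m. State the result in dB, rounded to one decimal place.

Cylindrical spreading from a line source gives a 10·log₁₀(r₂/r₁) drop.
L₂ = 81 − 10·log₁₀(80.3/7.7) = 81 − 10.182 = 70.82 dB.

70.8 dB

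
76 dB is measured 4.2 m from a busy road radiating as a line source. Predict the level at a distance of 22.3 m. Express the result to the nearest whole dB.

69 dB

Line-source attenuation: ΔL = 10·log₁₀(r₂/r₁) = 10·log₁₀(22.3/4.2) = 7.251 dB.
L₂ = 76 − 10·log₁₀(22.3/4.2) = 76 − 7.251 = 68.75 dB.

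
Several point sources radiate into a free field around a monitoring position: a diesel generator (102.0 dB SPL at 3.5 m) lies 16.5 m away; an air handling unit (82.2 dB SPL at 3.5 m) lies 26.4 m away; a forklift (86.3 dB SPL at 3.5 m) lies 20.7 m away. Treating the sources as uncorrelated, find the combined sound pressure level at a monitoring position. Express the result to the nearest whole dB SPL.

89 dB SPL

Propagate each source to the receiver with L = L_ref − 20·log₁₀(r/r_ref), then add intensities.
diesel generator: 102.0 − 20·log₁₀(16.5/3.5) = 102.0 − 13.47 = 88.53 dB SPL.
air handling unit: 82.2 − 20·log₁₀(26.4/3.5) = 82.2 − 17.55 = 64.65 dB SPL.
forklift: 86.3 − 20·log₁₀(20.7/3.5) = 86.3 − 15.44 = 70.86 dB SPL.
Σ 10^(L/10) = 7.282e+08 → L_total = 10·log₁₀(7.282e+08) = 88.62 dB SPL.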